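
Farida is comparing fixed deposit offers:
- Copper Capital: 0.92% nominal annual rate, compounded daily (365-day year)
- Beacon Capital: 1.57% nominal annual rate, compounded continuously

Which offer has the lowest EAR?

Copper Capital: (1 + 0.0092/365)^365 − 1 = 0.924%
Beacon Capital: e^0.0157 − 1 = 1.582%
The lowest effective annual rate is Copper Capital at 0.924%.

Copper Capital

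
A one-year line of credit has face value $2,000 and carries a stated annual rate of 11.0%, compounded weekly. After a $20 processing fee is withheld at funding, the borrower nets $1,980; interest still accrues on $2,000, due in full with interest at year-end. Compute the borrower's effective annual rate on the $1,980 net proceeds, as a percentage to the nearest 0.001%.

Amount owed after one year: 2,000 × (1 + 0.110/52)^52 = 2,000 × 1.116148 = $2,232.30.
Effective rate on net proceeds: 2,232.30 / 1,980 − 1 = 0.127423 = 12.742%.

12.742%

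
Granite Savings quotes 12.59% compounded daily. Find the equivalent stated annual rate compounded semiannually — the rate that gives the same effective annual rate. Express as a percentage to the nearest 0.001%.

EAR = (1 + 0.1259/365)^365 − 1 = 0.134144.
Solve (1 + r/2)^2 = 1.134144: r/2 = 1.134144^(1/2) − 1 = 0.064962, so r = 0.129924 = 12.992%.

12.992%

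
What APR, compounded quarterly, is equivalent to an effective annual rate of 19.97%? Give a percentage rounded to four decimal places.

(1 + r/4)^4 − 1 = 0.1997, so 1 + r/4 = 1.1997^(1/4).
r/4 = 0.046570, so r = 0.186279 = 18.6279%.

18.6279%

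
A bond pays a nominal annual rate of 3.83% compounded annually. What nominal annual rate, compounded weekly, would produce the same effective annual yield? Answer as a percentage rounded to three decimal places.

3.760%

Compounded annually, EAR = nominal = 0.038300.
Solve (1 + r/52)^52 = 1.038300: r/52 = 1.038300^(1/52) − 1 = 0.000723, so r = 0.037598 = 3.760%.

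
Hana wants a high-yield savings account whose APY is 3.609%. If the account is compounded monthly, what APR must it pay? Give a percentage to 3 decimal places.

(1 + r/12)^12 − 1 = 0.03609, so 1 + r/12 = 1.03609^(1/12).
r/12 = 0.002959, so r = 0.035506 = 3.551%.

3.551%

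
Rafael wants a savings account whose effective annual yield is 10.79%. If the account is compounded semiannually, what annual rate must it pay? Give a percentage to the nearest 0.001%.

10.514%

(1 + r/2)^2 − 1 = 0.1079, so 1 + r/2 = 1.1079^(1/2).
r/2 = 0.052568, so r = 0.105137 = 10.514%.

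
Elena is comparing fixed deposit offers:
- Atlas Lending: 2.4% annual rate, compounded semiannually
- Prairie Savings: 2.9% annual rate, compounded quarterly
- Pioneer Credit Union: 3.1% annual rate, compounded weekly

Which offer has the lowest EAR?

Atlas Lending

Atlas Lending: (1 + 0.024/2)^2 − 1 = 2.414%
Prairie Savings: (1 + 0.029/4)^4 − 1 = 2.932%
Pioneer Credit Union: (1 + 0.031/52)^52 − 1 = 3.148%
The lowest effective annual rate is Atlas Lending at 2.414%.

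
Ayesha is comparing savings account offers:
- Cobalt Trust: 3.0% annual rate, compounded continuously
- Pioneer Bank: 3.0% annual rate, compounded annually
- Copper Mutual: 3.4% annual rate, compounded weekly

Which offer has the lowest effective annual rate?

Pioneer Bank

Cobalt Trust: e^0.030 − 1 = 3.045%
Pioneer Bank: compounded annually, EAR = 3.000%
Copper Mutual: (1 + 0.034/52)^52 − 1 = 3.457%
The lowest effective annual rate is Pioneer Bank at 3.000%.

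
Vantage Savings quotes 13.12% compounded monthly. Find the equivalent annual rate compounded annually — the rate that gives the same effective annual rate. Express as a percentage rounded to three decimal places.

13.938%

EAR = (1 + 0.1312/12)^12 − 1 = 0.139384.
Compounded annually, the equivalent nominal rate is the EAR itself: 13.938%.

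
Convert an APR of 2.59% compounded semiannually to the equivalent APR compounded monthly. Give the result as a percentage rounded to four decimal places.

2.5761%

EAR = (1 + 0.0259/2)^2 − 1 = 0.026068.
Solve (1 + r/12)^12 = 1.026068: r/12 = 1.026068^(1/12) − 1 = 0.002147, so r = 0.025761 = 2.5761%.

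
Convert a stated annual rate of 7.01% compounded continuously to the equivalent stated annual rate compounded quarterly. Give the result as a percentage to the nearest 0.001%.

EAR under continuous compounding: e^0.0701 − 1 = 0.072615.
Solve (1 + r/4)^4 = 1.072615: r/4 = 1.072615^(1/4) − 1 = 0.017679, so r = 0.070718 = 7.072%.

7.072%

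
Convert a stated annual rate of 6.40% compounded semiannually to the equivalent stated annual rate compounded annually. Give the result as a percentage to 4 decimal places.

6.5024%

EAR = (1 + 0.0640/2)^2 − 1 = 0.065024.
Compounded annually, the equivalent nominal rate is the EAR itself: 6.5024%.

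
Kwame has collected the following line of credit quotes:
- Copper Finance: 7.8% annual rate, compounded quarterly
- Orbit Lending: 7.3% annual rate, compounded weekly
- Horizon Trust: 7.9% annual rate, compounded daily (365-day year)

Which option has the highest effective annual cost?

Copper Finance: (1 + 0.078/4)^4 − 1 = 8.031%
Orbit Lending: (1 + 0.073/52)^52 − 1 = 7.568%
Horizon Trust: (1 + 0.079/365)^365 − 1 = 8.220%
The highest effective annual rate is Horizon Trust at 8.220%.

Horizon Trust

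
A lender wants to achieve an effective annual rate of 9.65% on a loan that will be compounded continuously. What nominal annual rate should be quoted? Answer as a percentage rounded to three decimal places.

Continuous: nominal r satisfies e^r − 1 = 0.0965.
r = ln(1 + 0.0965) = ln(1.0965) = 0.092123 = 9.212%.

9.212%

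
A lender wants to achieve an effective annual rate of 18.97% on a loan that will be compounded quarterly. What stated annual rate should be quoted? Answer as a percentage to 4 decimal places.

17.7528%

(1 + r/4)^4 − 1 = 0.1897, so 1 + r/4 = 1.1897^(1/4).
r/4 = 0.044382, so r = 0.177528 = 17.7528%.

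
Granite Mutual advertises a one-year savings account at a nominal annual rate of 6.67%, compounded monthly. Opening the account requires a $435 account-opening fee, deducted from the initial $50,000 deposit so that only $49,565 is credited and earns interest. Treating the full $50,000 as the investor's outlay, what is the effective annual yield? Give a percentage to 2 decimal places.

5.95%

Value after one year: 49,565 × (1 + 0.0667/12)^12 = 49,565 × 1.068777 = $52,973.95.
Effective yield on the $50,000 outlay: 52,973.95 / 50,000 − 1 = 0.059479 = 5.95%.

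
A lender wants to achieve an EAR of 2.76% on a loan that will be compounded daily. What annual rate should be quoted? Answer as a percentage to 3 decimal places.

2.723%

(1 + r/365)^365 − 1 = 0.0276, so 1 + r/365 = 1.0276^(1/365).
r/365 = 0.000075, so r = 0.027227 = 2.723%.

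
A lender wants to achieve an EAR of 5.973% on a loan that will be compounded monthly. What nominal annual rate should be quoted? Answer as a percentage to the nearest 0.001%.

(1 + r/12)^12 − 1 = 0.05973, so 1 + r/12 = 1.05973^(1/12).
r/12 = 0.004846, so r = 0.058155 = 5.815%.

5.815%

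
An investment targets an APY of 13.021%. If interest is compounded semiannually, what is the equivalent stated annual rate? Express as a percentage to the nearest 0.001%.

(1 + r/2)^2 − 1 = 0.13021, so 1 + r/2 = 1.13021^(1/2).
r/2 = 0.063113, so r = 0.126227 = 12.623%.

12.623%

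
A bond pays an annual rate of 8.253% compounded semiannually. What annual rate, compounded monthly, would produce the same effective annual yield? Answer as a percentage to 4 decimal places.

8.1146%

EAR = (1 + 0.08253/2)^2 − 1 = 0.084233.
Solve (1 + r/12)^12 = 1.084233: r/12 = 1.084233^(1/12) − 1 = 0.006762, so r = 0.081146 = 8.1146%.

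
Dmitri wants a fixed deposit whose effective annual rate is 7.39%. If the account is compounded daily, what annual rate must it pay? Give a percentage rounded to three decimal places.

(1 + r/365)^365 − 1 = 0.0739, so 1 + r/365 = 1.0739^(1/365).
r/365 = 0.000195, so r = 0.071304 = 7.130%.

7.130%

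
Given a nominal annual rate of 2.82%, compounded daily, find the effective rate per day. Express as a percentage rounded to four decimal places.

0.0077%

With a nominal annual rate compounded daily, the periodic rate is the nominal rate divided by 365.
i = 0.0282 / 365 = 0.0000773 = 0.0077%.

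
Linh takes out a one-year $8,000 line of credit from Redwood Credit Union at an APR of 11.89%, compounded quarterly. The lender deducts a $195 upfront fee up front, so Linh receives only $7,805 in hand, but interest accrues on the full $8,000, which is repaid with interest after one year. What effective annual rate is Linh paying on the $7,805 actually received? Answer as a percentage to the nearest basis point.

Amount owed after one year: 8,000 × (1 + 0.1189/4)^4 = 8,000 × 1.124307 = $8,994.46.
Effective rate on net proceeds: 8,994.46 / 7,805 − 1 = 0.152397 = 15.24%.

15.24%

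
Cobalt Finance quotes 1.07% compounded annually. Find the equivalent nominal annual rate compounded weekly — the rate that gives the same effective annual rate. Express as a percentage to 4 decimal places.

Compounded annually, EAR = nominal = 0.010700.
Solve (1 + r/52)^52 = 1.010700: r/52 = 1.010700^(1/52) − 1 = 0.000205, so r = 0.010644 = 1.0644%.

1.0644%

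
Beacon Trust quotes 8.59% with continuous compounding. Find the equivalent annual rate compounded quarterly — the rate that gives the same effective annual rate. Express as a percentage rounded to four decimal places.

EAR under continuous compounding: e^0.0859 − 1 = 0.089697.
Solve (1 + r/4)^4 = 1.089697: r/4 = 1.089697^(1/4) − 1 = 0.021707, so r = 0.086829 = 8.6829%.

8.6829%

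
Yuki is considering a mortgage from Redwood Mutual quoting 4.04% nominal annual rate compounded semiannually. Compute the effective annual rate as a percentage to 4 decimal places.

EAR = (1 + 0.0404/2)^2 − 1.
= 1.040808 − 1 = 4.0808%.

4.0808%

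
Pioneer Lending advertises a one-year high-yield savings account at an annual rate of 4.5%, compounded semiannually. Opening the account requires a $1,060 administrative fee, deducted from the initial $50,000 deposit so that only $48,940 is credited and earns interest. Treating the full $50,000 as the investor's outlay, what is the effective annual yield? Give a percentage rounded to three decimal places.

Value after one year: 48,940 × (1 + 0.045/2)^2 = 48,940 × 1.045506 = $51,167.08.
Effective yield on the $50,000 outlay: 51,167.08 / 50,000 − 1 = 0.023342 = 2.334%.

2.334%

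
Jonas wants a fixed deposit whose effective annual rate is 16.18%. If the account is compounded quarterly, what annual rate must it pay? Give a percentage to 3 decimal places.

(1 + r/4)^4 − 1 = 0.1618, so 1 + r/4 = 1.1618^(1/4).
r/4 = 0.038204, so r = 0.152817 = 15.282%.

15.282%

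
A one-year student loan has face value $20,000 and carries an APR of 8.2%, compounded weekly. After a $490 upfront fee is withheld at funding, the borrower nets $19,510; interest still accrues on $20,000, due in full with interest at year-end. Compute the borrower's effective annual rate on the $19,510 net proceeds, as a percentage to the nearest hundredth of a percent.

11.26%

Amount owed after one year: 20,000 × (1 + 0.082/52)^52 = 20,000 × 1.085386 = $21,707.71.
Effective rate on net proceeds: 21,707.71 / 19,510 − 1 = 0.112646 = 11.26%.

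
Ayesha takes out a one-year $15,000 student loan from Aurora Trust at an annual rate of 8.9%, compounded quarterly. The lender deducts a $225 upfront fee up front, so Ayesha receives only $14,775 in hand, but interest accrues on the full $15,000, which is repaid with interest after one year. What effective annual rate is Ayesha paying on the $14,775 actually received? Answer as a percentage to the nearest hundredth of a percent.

Amount owed after one year: 15,000 × (1 + 0.089/4)^4 = 15,000 × 1.092015 = $16,380.22.
Effective rate on net proceeds: 16,380.22 / 14,775 − 1 = 0.108644 = 10.86%.

10.86%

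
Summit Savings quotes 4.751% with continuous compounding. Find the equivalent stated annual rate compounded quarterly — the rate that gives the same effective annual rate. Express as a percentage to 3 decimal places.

4.779%

EAR under continuous compounding: e^0.04751 − 1 = 0.048657.
Solve (1 + r/4)^4 = 1.048657: r/4 = 1.048657^(1/4) − 1 = 0.011948, so r = 0.047793 = 4.779%.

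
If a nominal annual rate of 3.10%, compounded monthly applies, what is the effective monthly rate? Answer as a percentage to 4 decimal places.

0.2583%

With a nominal annual rate compounded monthly, the periodic rate is the nominal rate divided by 12.
i = 0.0310 / 12 = 0.0025833 = 0.2583%.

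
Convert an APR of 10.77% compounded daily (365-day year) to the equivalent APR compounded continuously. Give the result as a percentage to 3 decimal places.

10.768%

EAR = (1 + 0.1077/365)^365 − 1 = 0.113696.
Equivalent continuous rate: r = ln(1 + 0.113696) = 0.107684 = 10.768%.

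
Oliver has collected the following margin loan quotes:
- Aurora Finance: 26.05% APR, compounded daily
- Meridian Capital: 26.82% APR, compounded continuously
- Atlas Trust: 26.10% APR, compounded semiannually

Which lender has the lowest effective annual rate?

Aurora Finance: (1 + 0.2605/365)^365 − 1 = 29.746%
Meridian Capital: e^0.2682 − 1 = 30.761%
Atlas Trust: (1 + 0.2610/2)^2 − 1 = 27.803%
The lowest effective annual rate is Atlas Trust at 27.803%.

Atlas Trust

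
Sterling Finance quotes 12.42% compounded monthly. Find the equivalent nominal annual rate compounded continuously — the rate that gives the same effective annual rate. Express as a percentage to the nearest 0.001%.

EAR = (1 + 0.1242/12)^12 − 1 = 0.131520.
Equivalent continuous rate: r = ln(1 + 0.131520) = 0.123562 = 12.356%.

12.356%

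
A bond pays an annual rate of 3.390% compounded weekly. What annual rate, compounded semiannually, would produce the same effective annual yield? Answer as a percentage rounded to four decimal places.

3.4178%

EAR = (1 + 0.03390/52)^52 − 1 = 0.034470.
Solve (1 + r/2)^2 = 1.034470: r/2 = 1.034470^(1/2) − 1 = 0.017089, so r = 0.034178 = 3.4178%.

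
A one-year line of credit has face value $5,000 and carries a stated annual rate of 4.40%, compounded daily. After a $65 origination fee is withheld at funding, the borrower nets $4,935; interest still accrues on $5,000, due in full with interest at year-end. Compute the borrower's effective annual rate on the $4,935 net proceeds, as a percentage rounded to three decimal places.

Amount owed after one year: 5,000 × (1 + 0.0440/365)^365 = 5,000 × 1.044980 = $5,224.90.
Effective rate on net proceeds: 5,224.90 / 4,935 − 1 = 0.058743 = 5.874%.

5.874%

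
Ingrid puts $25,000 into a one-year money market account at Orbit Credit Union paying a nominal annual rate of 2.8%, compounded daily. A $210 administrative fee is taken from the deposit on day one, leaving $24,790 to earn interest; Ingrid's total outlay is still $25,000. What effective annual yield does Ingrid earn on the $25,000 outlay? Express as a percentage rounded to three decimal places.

Value after one year: 24,790 × (1 + 0.028/365)^365 = 24,790 × 1.028395 = $25,493.90.
Effective yield on the $25,000 outlay: 25,493.90 / 25,000 − 1 = 0.019756 = 1.976%.

1.976%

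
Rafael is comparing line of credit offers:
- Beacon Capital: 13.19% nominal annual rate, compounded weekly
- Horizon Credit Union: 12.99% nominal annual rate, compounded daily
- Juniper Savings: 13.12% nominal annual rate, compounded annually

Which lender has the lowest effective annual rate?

Juniper Savings

Beacon Capital: (1 + 0.1319/52)^52 − 1 = 14.080%
Horizon Credit Union: (1 + 0.1299/365)^365 − 1 = 13.869%
Juniper Savings: compounded annually, EAR = 13.120%
The lowest effective annual rate is Juniper Savings at 13.120%.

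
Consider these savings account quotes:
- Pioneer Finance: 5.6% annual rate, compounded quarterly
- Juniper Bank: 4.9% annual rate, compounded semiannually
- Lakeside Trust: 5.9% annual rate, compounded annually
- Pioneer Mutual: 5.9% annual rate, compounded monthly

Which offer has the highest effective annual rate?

Pioneer Mutual

Pioneer Finance: (1 + 0.056/4)^4 − 1 = 5.719%
Juniper Bank: (1 + 0.049/2)^2 − 1 = 4.960%
Lakeside Trust: compounded annually, EAR = 5.900%
Pioneer Mutual: (1 + 0.059/12)^12 − 1 = 6.062%
The highest effective annual rate is Pioneer Mutual at 6.062%.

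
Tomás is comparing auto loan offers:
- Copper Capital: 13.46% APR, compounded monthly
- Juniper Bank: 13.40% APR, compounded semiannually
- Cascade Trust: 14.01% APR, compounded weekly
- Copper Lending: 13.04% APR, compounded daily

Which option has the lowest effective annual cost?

Juniper Bank

Copper Capital: (1 + 0.1346/12)^12 − 1 = 14.322%
Juniper Bank: (1 + 0.1340/2)^2 − 1 = 13.849%
Cascade Trust: (1 + 0.1401/52)^52 − 1 = 15.017%
Copper Lending: (1 + 0.1304/365)^365 − 1 = 13.926%
The lowest effective annual rate is Juniper Bank at 13.849%.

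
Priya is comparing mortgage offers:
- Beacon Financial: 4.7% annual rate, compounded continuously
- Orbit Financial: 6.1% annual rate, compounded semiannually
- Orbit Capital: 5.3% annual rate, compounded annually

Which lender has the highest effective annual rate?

Orbit Financial

Beacon Financial: e^0.047 − 1 = 4.812%
Orbit Financial: (1 + 0.061/2)^2 − 1 = 6.193%
Orbit Capital: compounded annually, EAR = 5.300%
The highest effective annual rate is Orbit Financial at 6.193%.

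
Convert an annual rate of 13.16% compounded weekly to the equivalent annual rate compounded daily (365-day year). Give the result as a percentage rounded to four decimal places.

13.1457%

EAR = (1 + 0.1316/52)^52 − 1 = 0.140462.
Solve (1 + r/365)^365 = 1.140462: r/365 = 1.140462^(1/365) − 1 = 0.000360, so r = 0.131457 = 13.1457%.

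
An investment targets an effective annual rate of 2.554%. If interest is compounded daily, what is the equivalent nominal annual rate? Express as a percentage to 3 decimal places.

(1 + r/365)^365 − 1 = 0.02554, so 1 + r/365 = 1.02554^(1/365).
r/365 = 0.000069, so r = 0.025220 = 2.522%.

2.522%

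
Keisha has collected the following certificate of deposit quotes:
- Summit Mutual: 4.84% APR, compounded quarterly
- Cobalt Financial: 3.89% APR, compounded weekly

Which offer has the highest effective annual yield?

Summit Mutual

Summit Mutual: (1 + 0.0484/4)^4 − 1 = 4.929%
Cobalt Financial: (1 + 0.0389/52)^52 − 1 = 3.965%
The highest effective annual rate is Summit Mutual at 4.929%.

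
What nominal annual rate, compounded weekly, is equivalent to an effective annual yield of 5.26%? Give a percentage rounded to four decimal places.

(1 + r/52)^52 − 1 = 0.0526, so 1 + r/52 = 1.0526^(1/52).
r/52 = 0.000986, so r = 0.051289 = 5.1289%.

5.1289%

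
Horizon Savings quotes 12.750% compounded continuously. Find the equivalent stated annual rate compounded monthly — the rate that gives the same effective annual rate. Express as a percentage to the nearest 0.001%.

12.818%

EAR under continuous compounding: e^0.12750 − 1 = 0.135985.
Solve (1 + r/12)^12 = 1.135985: r/12 = 1.135985^(1/12) − 1 = 0.010682, so r = 0.128180 = 12.818%.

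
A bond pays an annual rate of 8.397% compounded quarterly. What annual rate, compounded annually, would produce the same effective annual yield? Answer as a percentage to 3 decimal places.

EAR = (1 + 0.08397/4)^4 − 1 = 0.086651.
Compounded annually, the equivalent nominal rate is the EAR itself: 8.665%.

8.665%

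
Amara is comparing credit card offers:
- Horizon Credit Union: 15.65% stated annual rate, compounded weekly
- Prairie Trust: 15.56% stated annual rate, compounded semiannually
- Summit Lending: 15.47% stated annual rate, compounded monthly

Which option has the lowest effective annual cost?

Prairie Trust

Horizon Credit Union: (1 + 0.1565/52)^52 − 1 = 16.914%
Prairie Trust: (1 + 0.1556/2)^2 − 1 = 16.165%
Summit Lending: (1 + 0.1547/12)^12 − 1 = 16.615%
The lowest effective annual rate is Prairie Trust at 16.165%.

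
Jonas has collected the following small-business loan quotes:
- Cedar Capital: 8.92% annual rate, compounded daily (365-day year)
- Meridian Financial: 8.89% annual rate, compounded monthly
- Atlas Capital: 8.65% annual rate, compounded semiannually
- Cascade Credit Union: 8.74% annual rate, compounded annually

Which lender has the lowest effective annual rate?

Cedar Capital: (1 + 0.0892/365)^365 − 1 = 9.329%
Meridian Financial: (1 + 0.0889/12)^12 − 1 = 9.261%
Atlas Capital: (1 + 0.0865/2)^2 − 1 = 8.837%
Cascade Credit Union: compounded annually, EAR = 8.740%
The lowest effective annual rate is Cascade Credit Union at 8.740%.

Cascade Credit Union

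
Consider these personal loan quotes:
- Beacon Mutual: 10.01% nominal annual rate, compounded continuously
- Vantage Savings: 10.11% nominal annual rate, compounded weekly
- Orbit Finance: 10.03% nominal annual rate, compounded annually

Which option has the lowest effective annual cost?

Beacon Mutual: e^0.1001 − 1 = 10.528%
Vantage Savings: (1 + 0.1011/52)^52 − 1 = 10.628%
Orbit Finance: compounded annually, EAR = 10.030%
The lowest effective annual rate is Orbit Finance at 10.030%.

Orbit Finance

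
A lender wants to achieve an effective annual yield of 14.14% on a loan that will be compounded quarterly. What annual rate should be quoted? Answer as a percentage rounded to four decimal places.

13.4466%

(1 + r/4)^4 − 1 = 0.1414, so 1 + r/4 = 1.1414^(1/4).
r/4 = 0.033617, so r = 0.134466 = 13.4466%.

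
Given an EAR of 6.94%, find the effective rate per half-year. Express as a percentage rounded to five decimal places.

The per-half-year rate i satisfies (1 + i)^2 = 1 + 0.0694.
i = 1.0694^(1/2) − 1 = 0.0341180 = 3.41180%.

3.41180%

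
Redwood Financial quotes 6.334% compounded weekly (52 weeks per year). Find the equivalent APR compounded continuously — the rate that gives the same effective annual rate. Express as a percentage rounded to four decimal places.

EAR = (1 + 0.06334/52)^52 − 1 = 0.065348.
Equivalent continuous rate: r = ln(1 + 0.065348) = 0.063301 = 6.3301%.

6.3301%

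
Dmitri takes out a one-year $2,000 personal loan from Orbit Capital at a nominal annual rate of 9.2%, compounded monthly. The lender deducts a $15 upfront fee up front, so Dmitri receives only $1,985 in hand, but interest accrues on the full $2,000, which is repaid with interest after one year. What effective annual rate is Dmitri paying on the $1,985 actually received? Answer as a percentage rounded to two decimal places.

Amount owed after one year: 2,000 × (1 + 0.092/12)^12 = 2,000 × 1.095980 = $2,191.96.
Effective rate on net proceeds: 2,191.96 / 1,985 − 1 = 0.104262 = 10.43%.

10.43%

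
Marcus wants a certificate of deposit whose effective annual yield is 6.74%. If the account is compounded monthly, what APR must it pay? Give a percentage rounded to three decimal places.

6.540%

(1 + r/12)^12 − 1 = 0.0674, so 1 + r/12 = 1.0674^(1/12).
r/12 = 0.005450, so r = 0.065403 = 6.540%.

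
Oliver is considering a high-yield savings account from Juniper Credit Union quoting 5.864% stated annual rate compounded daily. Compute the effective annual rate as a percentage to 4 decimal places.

EAR = (1 + 0.05864/365)^365 − 1.
= 1.060388 − 1 = 6.0388%.

6.0388%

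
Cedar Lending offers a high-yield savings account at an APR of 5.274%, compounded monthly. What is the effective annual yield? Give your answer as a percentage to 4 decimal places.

5.4034%

EAR = (1 + 0.05274/12)^12 − 1.
= (1 + 0.004395)^12 − 1 = 1.054034 − 1 = 5.4034%.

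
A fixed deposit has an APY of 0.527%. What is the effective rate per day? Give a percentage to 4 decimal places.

0.0014%

The per-day rate i satisfies (1 + i)^365 = 1 + 0.00527.
i = 1.00527^(1/365) − 1 = 0.0000144 = 0.0014%.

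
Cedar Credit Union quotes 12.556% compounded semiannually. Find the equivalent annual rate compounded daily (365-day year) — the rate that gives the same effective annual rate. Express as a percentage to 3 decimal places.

12.180%

EAR = (1 + 0.12556/2)^2 − 1 = 0.129501.
Solve (1 + r/365)^365 = 1.129501: r/365 = 1.129501^(1/365) − 1 = 0.000334, so r = 0.121797 = 12.180%.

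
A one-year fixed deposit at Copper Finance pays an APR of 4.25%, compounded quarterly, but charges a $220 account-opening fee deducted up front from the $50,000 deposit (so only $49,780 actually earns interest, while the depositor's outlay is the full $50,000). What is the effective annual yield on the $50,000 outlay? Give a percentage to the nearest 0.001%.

3.859%

Value after one year: 49,780 × (1 + 0.0425/4)^4 = 49,780 × 1.043182 = $51,929.61.
Effective yield on the $50,000 outlay: 51,929.61 / 50,000 − 1 = 0.038592 = 3.859%.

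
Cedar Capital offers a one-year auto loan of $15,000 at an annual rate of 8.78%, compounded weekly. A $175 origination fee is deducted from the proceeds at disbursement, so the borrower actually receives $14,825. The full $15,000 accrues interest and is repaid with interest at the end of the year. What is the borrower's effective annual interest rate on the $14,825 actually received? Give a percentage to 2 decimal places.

Amount owed after one year: 15,000 × (1 + 0.0878/52)^52 = 15,000 × 1.091689 = $16,375.33.
Effective rate on net proceeds: 16,375.33 / 14,825 − 1 = 0.104576 = 10.46%.

10.46%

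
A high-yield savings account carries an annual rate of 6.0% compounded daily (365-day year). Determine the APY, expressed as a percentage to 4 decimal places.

6.1831%

EAR = (1 + 0.060/365)^365 − 1.
= 1.061831 − 1 = 6.1831%.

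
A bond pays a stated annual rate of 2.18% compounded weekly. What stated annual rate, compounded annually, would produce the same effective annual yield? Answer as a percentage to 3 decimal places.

2.203%

EAR = (1 + 0.0218/52)^52 − 1 = 0.022035.
Compounded annually, the equivalent nominal rate is the EAR itself: 2.203%.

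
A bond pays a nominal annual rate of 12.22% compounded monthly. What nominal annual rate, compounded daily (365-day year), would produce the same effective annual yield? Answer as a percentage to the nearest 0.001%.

EAR = (1 + 0.1222/12)^12 − 1 = 0.129282.
Solve (1 + r/365)^365 = 1.129282: r/365 = 1.129282^(1/365) − 1 = 0.000333, so r = 0.121602 = 12.160%.

12.160%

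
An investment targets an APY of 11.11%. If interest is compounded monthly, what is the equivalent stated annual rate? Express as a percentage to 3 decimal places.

(1 + r/12)^12 − 1 = 0.1111, so 1 + r/12 = 1.1111^(1/12).
r/12 = 0.008818, so r = 0.105814 = 10.581%.

10.581%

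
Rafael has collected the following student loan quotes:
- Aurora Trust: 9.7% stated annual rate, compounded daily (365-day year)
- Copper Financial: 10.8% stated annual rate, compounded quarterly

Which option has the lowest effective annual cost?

Aurora Trust

Aurora Trust: (1 + 0.097/365)^365 − 1 = 10.185%
Copper Financial: (1 + 0.108/4)^4 − 1 = 11.245%
The lowest effective annual rate is Aurora Trust at 10.185%.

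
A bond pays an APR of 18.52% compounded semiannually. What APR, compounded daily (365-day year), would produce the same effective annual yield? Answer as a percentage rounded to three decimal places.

EAR = (1 + 0.1852/2)^2 − 1 = 0.193775.
Solve (1 + r/365)^365 = 1.193775: r/365 = 1.193775^(1/365) − 1 = 0.000485, so r = 0.177163 = 17.716%.

17.716%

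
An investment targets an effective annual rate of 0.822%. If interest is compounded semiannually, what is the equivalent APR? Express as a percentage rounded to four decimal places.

(1 + r/2)^2 − 1 = 0.00822, so 1 + r/2 = 1.00822^(1/2).
r/2 = 0.004102, so r = 0.008203 = 0.8203%.

0.8203%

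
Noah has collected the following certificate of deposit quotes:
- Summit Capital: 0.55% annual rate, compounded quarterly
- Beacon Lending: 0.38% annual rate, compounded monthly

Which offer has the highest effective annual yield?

Summit Capital: (1 + 0.0055/4)^4 − 1 = 0.551%
Beacon Lending: (1 + 0.0038/12)^12 − 1 = 0.381%
The highest effective annual rate is Summit Capital at 0.551%.

Summit Capital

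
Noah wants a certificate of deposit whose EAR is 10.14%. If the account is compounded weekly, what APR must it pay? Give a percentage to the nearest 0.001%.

9.667%

(1 + r/52)^52 − 1 = 0.1014, so 1 + r/52 = 1.1014^(1/52).
r/52 = 0.001859, so r = 0.096672 = 9.667%.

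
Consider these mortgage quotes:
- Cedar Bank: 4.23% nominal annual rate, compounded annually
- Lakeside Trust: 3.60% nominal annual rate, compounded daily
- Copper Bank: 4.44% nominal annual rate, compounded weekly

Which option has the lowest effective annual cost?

Lakeside Trust

Cedar Bank: compounded annually, EAR = 4.230%
Lakeside Trust: (1 + 0.0360/365)^365 − 1 = 3.665%
Copper Bank: (1 + 0.0444/52)^52 − 1 = 4.538%
The lowest effective annual rate is Lakeside Trust at 3.665%.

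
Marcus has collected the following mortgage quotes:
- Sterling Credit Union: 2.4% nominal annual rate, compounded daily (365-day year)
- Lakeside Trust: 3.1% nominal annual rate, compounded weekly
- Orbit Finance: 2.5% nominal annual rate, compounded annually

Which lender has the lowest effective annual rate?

Sterling Credit Union: (1 + 0.024/365)^365 − 1 = 2.429%
Lakeside Trust: (1 + 0.031/52)^52 − 1 = 3.148%
Orbit Finance: compounded annually, EAR = 2.500%
The lowest effective annual rate is Sterling Credit Union at 2.429%.

Sterling Credit Union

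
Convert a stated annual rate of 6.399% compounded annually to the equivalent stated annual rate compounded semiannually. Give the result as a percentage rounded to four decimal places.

6.2998%

Compounded annually, EAR = nominal = 0.063990.
Solve (1 + r/2)^2 = 1.063990: r/2 = 1.063990^(1/2) − 1 = 0.031499, so r = 0.062998 = 6.2998%.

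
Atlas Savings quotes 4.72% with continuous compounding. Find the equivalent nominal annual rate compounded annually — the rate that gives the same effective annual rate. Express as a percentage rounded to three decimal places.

EAR under continuous compounding: e^0.0472 − 1 = 0.048332.
Compounded annually, the equivalent nominal rate is the EAR itself: 4.833%.

4.833%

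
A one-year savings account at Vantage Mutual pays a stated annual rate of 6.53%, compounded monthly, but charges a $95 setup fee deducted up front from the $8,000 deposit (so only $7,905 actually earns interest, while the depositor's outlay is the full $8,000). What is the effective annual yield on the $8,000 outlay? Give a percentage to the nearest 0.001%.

5.462%

Value after one year: 7,905 × (1 + 0.0653/12)^12 = 7,905 × 1.067290 = $8,436.93.
Effective yield on the $8,000 outlay: 8,436.93 / 8,000 − 1 = 0.054616 = 5.462%.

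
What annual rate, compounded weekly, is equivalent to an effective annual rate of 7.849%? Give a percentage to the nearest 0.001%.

7.562%

(1 + r/52)^52 − 1 = 0.07849, so 1 + r/52 = 1.07849^(1/52).
r/52 = 0.001454, so r = 0.075617 = 7.562%.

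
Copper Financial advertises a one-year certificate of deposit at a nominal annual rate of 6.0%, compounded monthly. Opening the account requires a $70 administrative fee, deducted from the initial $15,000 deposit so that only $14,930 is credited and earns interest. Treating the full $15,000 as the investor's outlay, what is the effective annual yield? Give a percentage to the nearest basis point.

Value after one year: 14,930 × (1 + 0.060/12)^12 = 14,930 × 1.061678 = $15,850.85.
Effective yield on the $15,000 outlay: 15,850.85 / 15,000 − 1 = 0.056723 = 5.67%.

5.67%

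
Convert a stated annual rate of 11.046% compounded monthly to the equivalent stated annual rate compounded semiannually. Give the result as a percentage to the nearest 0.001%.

EAR = (1 + 0.11046/12)^12 − 1 = 0.116228.
Solve (1 + r/2)^2 = 1.116228: r/2 = 1.116228^(1/2) − 1 = 0.056517, so r = 0.113033 = 11.303%.

11.303%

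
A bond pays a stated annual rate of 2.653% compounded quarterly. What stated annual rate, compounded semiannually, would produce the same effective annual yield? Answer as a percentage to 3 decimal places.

EAR = (1 + 0.02653/4)^4 − 1 = 0.026795.
Solve (1 + r/2)^2 = 1.026795: r/2 = 1.026795^(1/2) − 1 = 0.013309, so r = 0.026618 = 2.662%.

2.662%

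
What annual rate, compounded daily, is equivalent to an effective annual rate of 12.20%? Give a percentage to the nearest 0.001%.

(1 + r/365)^365 − 1 = 0.1220, so 1 + r/365 = 1.1220^(1/365).
r/365 = 0.000315, so r = 0.115131 = 11.513%.

11.513%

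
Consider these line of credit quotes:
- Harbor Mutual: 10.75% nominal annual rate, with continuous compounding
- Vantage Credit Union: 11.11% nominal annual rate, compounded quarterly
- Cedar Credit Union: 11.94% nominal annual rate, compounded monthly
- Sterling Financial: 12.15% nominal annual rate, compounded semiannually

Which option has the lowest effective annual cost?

Harbor Mutual

Harbor Mutual: e^0.1075 − 1 = 11.349%
Vantage Credit Union: (1 + 0.1111/4)^4 − 1 = 11.582%
Cedar Credit Union: (1 + 0.1194/12)^12 − 1 = 12.616%
Sterling Financial: (1 + 0.1215/2)^2 − 1 = 12.519%
The lowest effective annual rate is Harbor Mutual at 11.349%.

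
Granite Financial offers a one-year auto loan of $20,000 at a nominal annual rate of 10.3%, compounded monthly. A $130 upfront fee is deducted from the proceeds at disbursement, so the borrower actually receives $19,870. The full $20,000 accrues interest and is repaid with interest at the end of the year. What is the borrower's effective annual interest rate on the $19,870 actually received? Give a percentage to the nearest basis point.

11.53%

Amount owed after one year: 20,000 × (1 + 0.103/12)^12 = 20,000 × 1.108004 = $22,160.09.
Effective rate on net proceeds: 22,160.09 / 19,870 − 1 = 0.115253 = 11.53%.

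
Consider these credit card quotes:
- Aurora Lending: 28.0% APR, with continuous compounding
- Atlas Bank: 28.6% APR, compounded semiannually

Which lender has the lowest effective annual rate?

Aurora Lending: e^0.280 − 1 = 32.313%
Atlas Bank: (1 + 0.286/2)^2 − 1 = 30.645%
The lowest effective annual rate is Atlas Bank at 30.645%.

Atlas Bank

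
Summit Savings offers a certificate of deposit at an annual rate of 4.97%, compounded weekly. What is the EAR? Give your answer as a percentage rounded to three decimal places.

EAR = (1 + 0.0497/52)^52 − 1.
= (1 + 0.000956)^52 − 1 = 1.050931 − 1 = 5.093%.

5.093%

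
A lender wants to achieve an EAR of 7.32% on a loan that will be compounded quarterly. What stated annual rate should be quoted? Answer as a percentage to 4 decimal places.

7.1272%

(1 + r/4)^4 − 1 = 0.0732, so 1 + r/4 = 1.0732^(1/4).
r/4 = 0.017818, so r = 0.071272 = 7.1272%.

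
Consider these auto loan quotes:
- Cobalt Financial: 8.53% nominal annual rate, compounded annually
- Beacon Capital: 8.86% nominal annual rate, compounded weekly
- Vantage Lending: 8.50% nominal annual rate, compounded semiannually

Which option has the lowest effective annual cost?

Cobalt Financial

Cobalt Financial: compounded annually, EAR = 8.530%
Beacon Capital: (1 + 0.0886/52)^52 − 1 = 9.256%
Vantage Lending: (1 + 0.0850/2)^2 − 1 = 8.681%
The lowest effective annual rate is Cobalt Financial at 8.530%.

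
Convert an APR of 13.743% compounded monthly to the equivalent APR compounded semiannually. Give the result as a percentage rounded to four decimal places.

14.1425%

EAR = (1 + 0.13743/12)^12 − 1 = 0.146426.
Solve (1 + r/2)^2 = 1.146426: r/2 = 1.146426^(1/2) − 1 = 0.070713, so r = 0.141425 = 14.1425%.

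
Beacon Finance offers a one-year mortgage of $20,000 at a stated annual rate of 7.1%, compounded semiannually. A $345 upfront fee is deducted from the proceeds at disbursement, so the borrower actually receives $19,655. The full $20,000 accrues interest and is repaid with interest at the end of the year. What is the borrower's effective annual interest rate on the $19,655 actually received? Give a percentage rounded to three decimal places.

Amount owed after one year: 20,000 × (1 + 0.071/2)^2 = 20,000 × 1.072260 = $21,445.21.
Effective rate on net proceeds: 21,445.21 / 19,655 − 1 = 0.091081 = 9.108%.

9.108%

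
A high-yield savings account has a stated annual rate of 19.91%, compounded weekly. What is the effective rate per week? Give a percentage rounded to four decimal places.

With a nominal annual rate compounded weekly, the periodic rate is the nominal rate divided by 52.
i = 0.1991 / 52 = 0.0038288 = 0.3829%.

0.3829%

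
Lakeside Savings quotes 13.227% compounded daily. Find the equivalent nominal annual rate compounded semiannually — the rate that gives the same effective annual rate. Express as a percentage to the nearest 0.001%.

EAR = (1 + 0.13227/365)^365 − 1 = 0.141389.
Solve (1 + r/2)^2 = 1.141389: r/2 = 1.141389^(1/2) − 1 = 0.068358, so r = 0.136716 = 13.672%.

13.672%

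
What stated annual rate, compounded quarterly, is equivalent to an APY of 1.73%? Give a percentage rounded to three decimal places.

1.719%

(1 + r/4)^4 − 1 = 0.0173, so 1 + r/4 = 1.0173^(1/4).
r/4 = 0.004297, so r = 0.017189 = 1.719%.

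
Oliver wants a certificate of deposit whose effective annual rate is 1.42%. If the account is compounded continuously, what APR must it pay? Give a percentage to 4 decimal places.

Continuous: nominal r satisfies e^r − 1 = 0.0142.
r = ln(1 + 0.0142) = ln(1.0142) = 0.014100 = 1.4100%.

1.4100%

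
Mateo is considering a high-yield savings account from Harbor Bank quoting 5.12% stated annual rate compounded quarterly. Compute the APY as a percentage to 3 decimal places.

5.219%

EAR = (1 + 0.0512/4)^4 − 1.
= (1 + 0.012800)^4 − 1 = 1.052191 − 1 = 5.219%.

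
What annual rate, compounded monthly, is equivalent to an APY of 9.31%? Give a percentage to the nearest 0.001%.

8.935%

(1 + r/12)^12 − 1 = 0.0931, so 1 + r/12 = 1.0931^(1/12).
r/12 = 0.007446, so r = 0.089349 = 8.935%.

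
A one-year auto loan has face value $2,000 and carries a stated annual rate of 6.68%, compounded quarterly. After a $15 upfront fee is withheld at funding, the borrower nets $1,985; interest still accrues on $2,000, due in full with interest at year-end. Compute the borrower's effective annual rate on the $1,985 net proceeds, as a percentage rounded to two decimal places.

7.66%

Amount owed after one year: 2,000 × (1 + 0.0668/4)^4 = 2,000 × 1.068492 = $2,136.98.
Effective rate on net proceeds: 2,136.98 / 1,985 − 1 = 0.076566 = 7.66%.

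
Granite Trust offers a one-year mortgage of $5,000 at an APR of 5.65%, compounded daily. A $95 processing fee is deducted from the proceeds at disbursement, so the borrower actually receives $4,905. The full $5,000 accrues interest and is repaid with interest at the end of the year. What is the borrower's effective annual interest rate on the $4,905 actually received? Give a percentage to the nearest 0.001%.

Amount owed after one year: 5,000 × (1 + 0.0565/365)^365 = 5,000 × 1.058122 = $5,290.61.
Effective rate on net proceeds: 5,290.61 / 4,905 − 1 = 0.078616 = 7.862%.

7.862%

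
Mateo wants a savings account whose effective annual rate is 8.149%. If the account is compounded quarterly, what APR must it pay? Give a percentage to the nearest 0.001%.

7.911%

(1 + r/4)^4 − 1 = 0.08149, so 1 + r/4 = 1.08149^(1/4).
r/4 = 0.019778, so r = 0.079112 = 7.911%.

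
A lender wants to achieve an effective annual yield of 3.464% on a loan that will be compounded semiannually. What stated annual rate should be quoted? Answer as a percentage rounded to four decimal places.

3.4345%

(1 + r/2)^2 − 1 = 0.03464, so 1 + r/2 = 1.03464^(1/2).
r/2 = 0.017173, so r = 0.034345 = 3.4345%.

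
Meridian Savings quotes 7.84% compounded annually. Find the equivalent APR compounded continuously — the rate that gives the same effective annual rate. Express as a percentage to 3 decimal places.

7.548%

Compounded annually, EAR = nominal = 0.078400.
Equivalent continuous rate: r = ln(1 + 0.078400) = 0.075478 = 7.548%.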